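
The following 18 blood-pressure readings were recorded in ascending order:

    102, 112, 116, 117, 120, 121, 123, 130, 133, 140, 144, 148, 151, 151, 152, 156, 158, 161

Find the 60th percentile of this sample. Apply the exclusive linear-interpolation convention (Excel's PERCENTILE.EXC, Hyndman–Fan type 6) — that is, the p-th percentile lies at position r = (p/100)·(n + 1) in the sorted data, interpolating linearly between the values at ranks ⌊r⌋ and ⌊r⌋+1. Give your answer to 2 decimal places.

n = 18.
r = (60/100)·(18 + 1) = 11.4.
Rank 11 is 144 and rank 12 is 148.
Interpolate: 144 + 0.4·(148 − 144) = 144 + 0.4·4 = 145.6.

145.60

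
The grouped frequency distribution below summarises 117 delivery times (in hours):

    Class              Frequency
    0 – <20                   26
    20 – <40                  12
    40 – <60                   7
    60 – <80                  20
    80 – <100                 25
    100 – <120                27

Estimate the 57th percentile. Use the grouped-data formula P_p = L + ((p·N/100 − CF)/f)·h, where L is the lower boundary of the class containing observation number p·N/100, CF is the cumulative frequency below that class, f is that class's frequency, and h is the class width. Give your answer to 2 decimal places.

N = 117; target position k = 57/100 · 117 = 66.69.
Cumulative frequencies: 26, 38, 45, 65, 90, 117.
Observation 66.69 falls in the class 80 – <100.
L = 80, CF = 65, f = 25, h = 20.
P57 = 80 + ((66.69 − 65)/25)·20 = 80 + 1.352 = 81.352.

81.35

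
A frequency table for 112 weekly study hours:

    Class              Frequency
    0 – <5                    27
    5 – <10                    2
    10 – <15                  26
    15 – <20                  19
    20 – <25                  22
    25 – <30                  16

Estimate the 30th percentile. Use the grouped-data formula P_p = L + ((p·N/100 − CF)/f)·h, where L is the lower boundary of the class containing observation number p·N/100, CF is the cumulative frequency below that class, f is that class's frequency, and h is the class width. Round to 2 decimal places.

10.88

N = 112; target position k = 30/100 · 112 = 33.6.
Cumulative frequencies: 27, 29, 55, 74, 96, 112.
Observation 33.6 falls in the class 10 – <15.
L = 10, CF = 29, f = 26, h = 5.
P30 = 10 + ((33.6 − 29)/26)·5 = 10 + 0.884615 = 10.8846.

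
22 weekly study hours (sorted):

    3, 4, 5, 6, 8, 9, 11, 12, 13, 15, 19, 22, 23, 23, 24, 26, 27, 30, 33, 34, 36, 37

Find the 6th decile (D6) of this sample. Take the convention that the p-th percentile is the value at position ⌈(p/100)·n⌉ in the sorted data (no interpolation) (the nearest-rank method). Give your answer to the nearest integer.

23

n = 22.
Position = ⌈60/100 · 22⌉ = ⌈13.2⌉ = 14.
The value at rank 14 is 23.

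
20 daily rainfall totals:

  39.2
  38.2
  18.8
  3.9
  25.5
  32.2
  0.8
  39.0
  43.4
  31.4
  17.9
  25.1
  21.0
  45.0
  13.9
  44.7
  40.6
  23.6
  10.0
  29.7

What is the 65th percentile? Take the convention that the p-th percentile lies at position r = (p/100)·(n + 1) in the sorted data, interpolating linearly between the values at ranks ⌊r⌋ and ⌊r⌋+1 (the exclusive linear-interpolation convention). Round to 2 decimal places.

Sorted: 0.8, 3.9, 10.0, 13.9, 17.9, 18.8, 21.0, 23.6, 25.1, 25.5, 29.7, 31.4, 32.2, 38.2, 39.0, 39.2, 40.6, 43.4, 44.7, 45.0.
n = 20.
r = (65/100)·(20 + 1) = 13.65.
Rank 13 is 32.2 and rank 14 is 38.2.
Interpolate: 32.2 + 0.65·(38.2 − 32.2) = 32.2 + 0.65·6 = 36.1.

36.10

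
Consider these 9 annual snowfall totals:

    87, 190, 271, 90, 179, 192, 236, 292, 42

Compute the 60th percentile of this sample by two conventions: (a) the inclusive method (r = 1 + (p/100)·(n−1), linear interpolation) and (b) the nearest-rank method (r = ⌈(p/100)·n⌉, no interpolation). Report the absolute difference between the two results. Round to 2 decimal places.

0.40

Sorted: 42, 87, 90, 179, 190, 192, 236, 271, 292.
n = 9.
(a) r = 5.8; between ranks 5 (190) and 6 (192): 191.6.
(b) the nearest-rank method: rank 6 → 192.
|191.6 − 192| = 0.4.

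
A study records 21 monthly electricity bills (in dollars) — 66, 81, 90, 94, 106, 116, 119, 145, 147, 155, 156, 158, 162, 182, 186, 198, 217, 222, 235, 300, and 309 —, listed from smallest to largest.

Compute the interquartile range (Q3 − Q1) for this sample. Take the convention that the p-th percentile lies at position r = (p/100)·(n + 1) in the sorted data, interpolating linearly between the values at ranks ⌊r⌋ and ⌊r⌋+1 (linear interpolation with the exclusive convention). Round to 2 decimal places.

n = 21.
P25: r = 5.5; ranks 5–6 are 106, 116; interpolating gives 111.
P75: r = 16.5; ranks 16–17 are 198, 217; interpolating gives 207.5.
Difference: 207.5 − 111 = 96.5.

96.50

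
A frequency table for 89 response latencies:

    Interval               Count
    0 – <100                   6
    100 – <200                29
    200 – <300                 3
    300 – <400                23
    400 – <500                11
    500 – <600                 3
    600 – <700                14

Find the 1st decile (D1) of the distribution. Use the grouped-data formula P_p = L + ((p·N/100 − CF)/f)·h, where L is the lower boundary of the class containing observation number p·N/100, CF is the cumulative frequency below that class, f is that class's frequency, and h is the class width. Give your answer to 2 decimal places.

110.00

N = 89; target position k = 10/100 · 89 = 8.9.
Cumulative frequencies: 6, 35, 38, 61, 72, 75, 89.
Observation 8.9 falls in the class 100 – <200.
L = 100, CF = 6, f = 29, h = 100.
P10 = 100 + ((8.9 − 6)/29)·100 = 100 + 10 = 110.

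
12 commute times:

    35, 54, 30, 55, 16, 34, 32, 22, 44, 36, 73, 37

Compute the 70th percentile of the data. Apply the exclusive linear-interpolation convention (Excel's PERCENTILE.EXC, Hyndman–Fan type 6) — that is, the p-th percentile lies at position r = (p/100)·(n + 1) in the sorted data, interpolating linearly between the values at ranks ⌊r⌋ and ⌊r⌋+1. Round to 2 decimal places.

Sorted: 16, 22, 30, 32, 34, 35, 36, 37, 44, 54, 55, 73.
n = 12.
r = (70/100)·(12 + 1) = 9.1.
Rank 9 is 44 and rank 10 is 54.
Interpolate: 44 + 0.1·(54 − 44) = 44 + 0.1·10 = 45.

45.00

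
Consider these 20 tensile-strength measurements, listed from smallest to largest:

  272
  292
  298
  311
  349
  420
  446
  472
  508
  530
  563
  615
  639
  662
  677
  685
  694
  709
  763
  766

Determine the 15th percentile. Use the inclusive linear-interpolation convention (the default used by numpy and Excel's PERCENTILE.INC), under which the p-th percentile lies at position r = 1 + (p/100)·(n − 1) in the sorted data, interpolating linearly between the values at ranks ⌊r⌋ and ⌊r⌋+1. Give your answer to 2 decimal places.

n = 20.
r = 1 + (15/100)·(20 − 1) = 1 + 2.85 = 3.85.
Rank 3 is 298 and rank 4 is 311.
Interpolate: 298 + 0.85·(311 − 298) = 298 + 0.85·13 = 309.05.

309.05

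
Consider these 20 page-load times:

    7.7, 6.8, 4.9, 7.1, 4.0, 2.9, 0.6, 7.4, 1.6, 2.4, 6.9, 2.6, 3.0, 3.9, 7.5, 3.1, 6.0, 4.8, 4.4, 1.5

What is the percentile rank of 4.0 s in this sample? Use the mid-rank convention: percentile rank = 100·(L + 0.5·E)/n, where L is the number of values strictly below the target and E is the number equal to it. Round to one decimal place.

47.5

Sorted: 0.6, 1.5, 1.6, 2.4, 2.6, 2.9, 3.0, 3.1, 3.9, 4.0, 4.4, 4.8, 4.9, 6.0, 6.8, 6.9, 7.1, 7.4, 7.5, 7.7.
Count below 4.0: L = 9; count equal: E = 1; n = 20.
Percentile rank = 100·(9 + 0.5·1)/20 = 100·9.5/20 = 47.5.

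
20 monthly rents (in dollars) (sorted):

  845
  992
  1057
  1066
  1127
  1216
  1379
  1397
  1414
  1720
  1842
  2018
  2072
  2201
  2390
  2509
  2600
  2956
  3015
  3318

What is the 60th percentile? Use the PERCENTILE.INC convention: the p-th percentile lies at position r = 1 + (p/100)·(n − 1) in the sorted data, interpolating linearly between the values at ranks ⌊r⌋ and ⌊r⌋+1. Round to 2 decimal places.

2039.60

n = 20.
r = 1 + (60/100)·(20 − 1) = 1 + 11.4 = 12.4.
Rank 12 is 2018 and rank 13 is 2072.
Interpolate: 2018 + 0.4·(2072 − 2018) = 2018 + 0.4·54 = 2039.6.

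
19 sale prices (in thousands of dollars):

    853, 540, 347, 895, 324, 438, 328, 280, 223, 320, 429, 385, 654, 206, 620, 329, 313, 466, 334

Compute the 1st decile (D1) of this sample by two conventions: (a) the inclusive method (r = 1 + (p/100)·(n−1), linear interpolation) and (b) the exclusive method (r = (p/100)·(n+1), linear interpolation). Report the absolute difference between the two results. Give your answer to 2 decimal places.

Sorted: 206, 223, 280, 313, 320, 324, 328, 329, 334, 347, 385, 429, 438, 466, 540, 620, 654, 853, 895.
n = 19.
(a) r = 2.8; between ranks 2 (223) and 3 (280): 268.6.
(b) r = 2 → value at rank 2 = 223.
|268.6 − 223| = 45.6.

45.60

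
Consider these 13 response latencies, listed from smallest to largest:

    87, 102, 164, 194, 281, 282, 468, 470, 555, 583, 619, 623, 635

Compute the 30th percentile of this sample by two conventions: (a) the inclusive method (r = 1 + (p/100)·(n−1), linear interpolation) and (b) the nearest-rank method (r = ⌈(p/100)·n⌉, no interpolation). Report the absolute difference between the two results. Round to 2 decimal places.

n = 13.
(a) r = 4.6; between ranks 4 (194) and 5 (281): 246.2.
(b) the nearest-rank method: rank 4 → 194.
|246.2 − 194| = 52.2.

52.20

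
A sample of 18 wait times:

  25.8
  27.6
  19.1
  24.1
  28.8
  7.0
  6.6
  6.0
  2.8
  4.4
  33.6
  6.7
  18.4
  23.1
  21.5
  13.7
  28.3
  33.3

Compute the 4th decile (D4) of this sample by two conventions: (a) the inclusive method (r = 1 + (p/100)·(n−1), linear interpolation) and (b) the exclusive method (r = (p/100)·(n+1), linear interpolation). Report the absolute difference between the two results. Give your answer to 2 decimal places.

Sorted: 2.8, 4.4, 6.0, 6.6, 6.7, 7.0, 13.7, 18.4, 19.1, 21.5, 23.1, 24.1, 25.8, 27.6, 28.3, 28.8, 33.3, 33.6.
n = 18.
(a) r = 7.8; between ranks 7 (13.7) and 8 (18.4): 17.46.
(b) r = 7.6; between ranks 7 (13.7) and 8 (18.4): 16.52.
|17.46 − 16.52| = 0.94.

0.94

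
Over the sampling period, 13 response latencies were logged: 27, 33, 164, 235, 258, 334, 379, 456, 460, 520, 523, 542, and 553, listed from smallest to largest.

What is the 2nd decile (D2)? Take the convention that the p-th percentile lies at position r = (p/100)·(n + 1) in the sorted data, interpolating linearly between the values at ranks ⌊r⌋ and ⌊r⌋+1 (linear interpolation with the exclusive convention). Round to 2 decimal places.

n = 13.
r = (20/100)·(13 + 1) = 2.8.
Rank 2 is 33 and rank 3 is 164.
Interpolate: 33 + 0.8·(164 − 33) = 33 + 0.8·131 = 137.8.

137.80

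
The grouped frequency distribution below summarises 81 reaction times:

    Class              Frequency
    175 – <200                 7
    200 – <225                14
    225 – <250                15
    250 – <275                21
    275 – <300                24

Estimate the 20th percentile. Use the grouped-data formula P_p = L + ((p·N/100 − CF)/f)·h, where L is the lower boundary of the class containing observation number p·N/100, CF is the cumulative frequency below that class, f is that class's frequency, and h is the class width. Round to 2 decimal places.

216.43

N = 81; target position k = 20/100 · 81 = 16.2.
Cumulative frequencies: 7, 21, 36, 57, 81.
Observation 16.2 falls in the class 200 – <225.
L = 200, CF = 7, f = 14, h = 25.
P20 = 200 + ((16.2 − 7)/14)·25 = 200 + 16.4286 = 216.429.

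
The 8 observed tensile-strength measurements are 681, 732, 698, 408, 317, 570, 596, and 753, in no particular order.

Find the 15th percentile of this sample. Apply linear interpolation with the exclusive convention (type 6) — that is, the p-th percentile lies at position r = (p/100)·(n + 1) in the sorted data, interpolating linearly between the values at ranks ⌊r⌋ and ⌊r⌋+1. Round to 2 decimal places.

348.85

Sorted: 317, 408, 570, 596, 681, 698, 732, 753.
n = 8.
r = (15/100)·(8 + 1) = 1.35.
Rank 1 is 317 and rank 2 is 408.
Interpolate: 317 + 0.35·(408 − 317) = 317 + 0.35·91 = 348.85.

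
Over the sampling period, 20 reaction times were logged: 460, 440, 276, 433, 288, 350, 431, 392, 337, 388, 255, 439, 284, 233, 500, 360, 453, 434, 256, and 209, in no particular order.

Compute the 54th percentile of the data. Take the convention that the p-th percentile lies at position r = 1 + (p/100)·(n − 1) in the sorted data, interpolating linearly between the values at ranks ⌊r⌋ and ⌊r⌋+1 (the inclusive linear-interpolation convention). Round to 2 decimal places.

Sorted: 209, 233, 255, 256, 276, 284, 288, 337, 350, 360, 388, 392, 431, 433, 434, 439, 440, 453, 460, 500.
n = 20.
r = 1 + (54/100)·(20 − 1) = 1 + 10.26 = 11.26.
Rank 11 is 388 and rank 12 is 392.
Interpolate: 388 + 0.26·(392 − 388) = 388 + 0.26·4 = 389.04.

389.04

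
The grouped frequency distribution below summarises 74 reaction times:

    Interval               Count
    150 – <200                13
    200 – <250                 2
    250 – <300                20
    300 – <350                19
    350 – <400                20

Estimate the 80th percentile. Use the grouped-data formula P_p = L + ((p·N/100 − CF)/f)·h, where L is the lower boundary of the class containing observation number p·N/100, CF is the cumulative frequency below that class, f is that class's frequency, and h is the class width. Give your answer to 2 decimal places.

363.00

N = 74; target position k = 80/100 · 74 = 59.2.
Cumulative frequencies: 13, 15, 35, 54, 74.
Observation 59.2 falls in the class 350 – <400.
L = 350, CF = 54, f = 20, h = 50.
P80 = 350 + ((59.2 − 54)/20)·50 = 350 + 13 = 363.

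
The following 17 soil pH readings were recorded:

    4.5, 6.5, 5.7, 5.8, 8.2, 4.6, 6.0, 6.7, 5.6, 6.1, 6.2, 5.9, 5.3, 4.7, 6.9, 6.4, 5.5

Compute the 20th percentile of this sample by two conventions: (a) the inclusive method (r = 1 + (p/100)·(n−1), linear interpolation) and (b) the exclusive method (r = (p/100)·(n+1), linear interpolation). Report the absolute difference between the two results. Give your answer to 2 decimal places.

Sorted: 4.5, 4.6, 4.7, 5.3, 5.5, 5.6, 5.7, 5.8, 5.9, 6.0, 6.1, 6.2, 6.4, 6.5, 6.7, 6.9, 8.2.
n = 17.
(a) r = 4.2; between ranks 4 (5.3) and 5 (5.5): 5.34.
(b) r = 3.6; between ranks 3 (4.7) and 4 (5.3): 5.06.
|5.34 − 5.06| = 0.28.

0.28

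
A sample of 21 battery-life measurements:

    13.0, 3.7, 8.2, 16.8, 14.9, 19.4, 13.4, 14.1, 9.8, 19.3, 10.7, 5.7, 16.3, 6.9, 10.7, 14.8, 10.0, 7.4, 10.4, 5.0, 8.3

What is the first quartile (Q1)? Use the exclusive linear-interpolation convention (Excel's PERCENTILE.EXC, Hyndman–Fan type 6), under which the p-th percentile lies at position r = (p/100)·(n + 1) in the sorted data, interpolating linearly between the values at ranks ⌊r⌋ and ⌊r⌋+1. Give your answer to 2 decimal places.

Sorted: 3.7, 5.0, 5.7, 6.9, 7.4, 8.2, 8.3, 9.8, 10.0, 10.4, 10.7, 10.7, 13.0, 13.4, 14.1, 14.8, 14.9, 16.3, 16.8, 19.3, 19.4.
n = 21.
r = (25/100)·(21 + 1) = 5.5.
Rank 5 is 7.4 and rank 6 is 8.2.
Interpolate: 7.4 + 0.5·(8.2 − 7.4) = 7.4 + 0.5·0.8 = 7.8.

7.80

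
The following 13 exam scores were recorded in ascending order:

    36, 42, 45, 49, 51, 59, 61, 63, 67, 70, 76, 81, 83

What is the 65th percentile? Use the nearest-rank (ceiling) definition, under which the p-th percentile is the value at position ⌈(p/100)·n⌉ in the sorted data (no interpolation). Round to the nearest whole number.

n = 13.
Position = ⌈65/100 · 13⌉ = ⌈8.45⌉ = 9.
The value at rank 9 is 67.

67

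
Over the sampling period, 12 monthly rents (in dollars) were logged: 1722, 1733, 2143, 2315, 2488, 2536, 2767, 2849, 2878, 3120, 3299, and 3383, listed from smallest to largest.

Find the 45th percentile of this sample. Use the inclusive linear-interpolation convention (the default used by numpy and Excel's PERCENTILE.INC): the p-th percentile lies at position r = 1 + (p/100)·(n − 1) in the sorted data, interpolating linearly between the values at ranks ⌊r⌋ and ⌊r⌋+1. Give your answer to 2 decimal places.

n = 12.
r = 1 + (45/100)·(12 − 1) = 1 + 4.95 = 5.95.
Rank 5 is 2488 and rank 6 is 2536.
Interpolate: 2488 + 0.95·(2536 − 2488) = 2488 + 0.95·48 = 2533.6.

2533.60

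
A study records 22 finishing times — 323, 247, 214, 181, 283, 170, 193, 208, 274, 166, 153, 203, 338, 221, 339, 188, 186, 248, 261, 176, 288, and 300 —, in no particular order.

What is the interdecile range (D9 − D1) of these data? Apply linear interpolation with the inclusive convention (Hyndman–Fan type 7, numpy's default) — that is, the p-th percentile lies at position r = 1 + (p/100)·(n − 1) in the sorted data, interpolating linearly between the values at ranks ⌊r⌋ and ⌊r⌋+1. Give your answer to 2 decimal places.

Sorted: 153, 166, 170, 176, 181, 186, 188, 193, 203, 208, 214, 221, 247, 248, 261, 274, 283, 288, 300, 323, 338, 339.
n = 22.
P10: r = 3.1; ranks 3–4 are 170, 176; interpolating gives 170.6.
P90: r = 19.9; ranks 19–20 are 300, 323; interpolating gives 320.7.
Difference: 320.7 − 170.6 = 150.1.

150.10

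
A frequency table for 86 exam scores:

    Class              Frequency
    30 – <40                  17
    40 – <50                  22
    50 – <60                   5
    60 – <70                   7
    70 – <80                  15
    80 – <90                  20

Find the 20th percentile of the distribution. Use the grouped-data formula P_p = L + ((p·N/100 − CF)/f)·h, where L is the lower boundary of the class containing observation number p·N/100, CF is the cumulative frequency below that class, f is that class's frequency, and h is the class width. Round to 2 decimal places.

40.09

N = 86; target position k = 20/100 · 86 = 17.2.
Cumulative frequencies: 17, 39, 44, 51, 66, 86.
Observation 17.2 falls in the class 40 – <50.
L = 40, CF = 17, f = 22, h = 10.
P20 = 40 + ((17.2 − 17)/22)·10 = 40 + 0.0909091 = 40.0909.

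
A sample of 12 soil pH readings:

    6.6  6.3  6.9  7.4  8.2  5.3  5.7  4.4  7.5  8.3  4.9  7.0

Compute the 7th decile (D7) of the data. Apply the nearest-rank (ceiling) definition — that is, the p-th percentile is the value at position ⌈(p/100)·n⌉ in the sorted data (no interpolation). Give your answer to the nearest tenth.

7.4

Sorted: 4.4, 4.9, 5.3, 5.7, 6.3, 6.6, 6.9, 7.0, 7.4, 7.5, 8.2, 8.3.
n = 12.
Position = ⌈70/100 · 12⌉ = ⌈8.4⌉ = 9.
The value at rank 9 is 7.4.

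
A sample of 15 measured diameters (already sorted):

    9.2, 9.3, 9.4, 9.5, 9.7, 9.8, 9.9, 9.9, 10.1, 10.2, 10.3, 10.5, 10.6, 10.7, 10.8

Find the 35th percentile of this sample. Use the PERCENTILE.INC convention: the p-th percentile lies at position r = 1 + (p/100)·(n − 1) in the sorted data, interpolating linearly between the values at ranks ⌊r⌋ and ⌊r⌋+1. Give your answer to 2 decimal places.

9.79

n = 15.
r = 1 + (35/100)·(15 − 1) = 1 + 4.9 = 5.9.
Rank 5 is 9.7 and rank 6 is 9.8.
Interpolate: 9.7 + 0.9·(9.8 − 9.7) = 9.7 + 0.9·0.1 = 9.79.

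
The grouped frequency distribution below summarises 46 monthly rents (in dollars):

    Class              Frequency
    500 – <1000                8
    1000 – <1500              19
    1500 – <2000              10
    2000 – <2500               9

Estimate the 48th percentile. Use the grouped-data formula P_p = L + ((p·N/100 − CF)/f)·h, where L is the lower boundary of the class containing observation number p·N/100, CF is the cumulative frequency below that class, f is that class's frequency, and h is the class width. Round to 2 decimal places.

1370.53

N = 46; target position k = 48/100 · 46 = 22.08.
Cumulative frequencies: 8, 27, 37, 46.
Observation 22.08 falls in the class 1000 – <1500.
L = 1000, CF = 8, f = 19, h = 500.
P48 = 1000 + ((22.08 − 8)/19)·500 = 1000 + 370.526 = 1370.53.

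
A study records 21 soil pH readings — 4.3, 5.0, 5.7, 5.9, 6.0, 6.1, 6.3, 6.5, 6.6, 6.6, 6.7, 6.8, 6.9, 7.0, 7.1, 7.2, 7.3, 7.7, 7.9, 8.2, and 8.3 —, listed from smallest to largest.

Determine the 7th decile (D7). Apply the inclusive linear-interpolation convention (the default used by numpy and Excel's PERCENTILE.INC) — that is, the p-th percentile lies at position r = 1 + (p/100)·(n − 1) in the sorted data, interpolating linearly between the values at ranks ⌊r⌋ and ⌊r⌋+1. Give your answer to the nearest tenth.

7.1

n = 21.
r = 1 + (70/100)·(21 − 1) = 1 + 14 = 15.
r is an integer, so P70 is the value at rank 15: 7.1.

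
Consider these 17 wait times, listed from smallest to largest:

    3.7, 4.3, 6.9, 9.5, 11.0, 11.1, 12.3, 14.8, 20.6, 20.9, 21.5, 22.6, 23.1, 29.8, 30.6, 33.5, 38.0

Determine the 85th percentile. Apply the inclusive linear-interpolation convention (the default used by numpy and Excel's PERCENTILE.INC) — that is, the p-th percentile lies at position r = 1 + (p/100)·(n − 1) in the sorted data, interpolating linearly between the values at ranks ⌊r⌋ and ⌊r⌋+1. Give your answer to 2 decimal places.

n = 17.
r = 1 + (85/100)·(17 − 1) = 1 + 13.6 = 14.6.
Rank 14 is 29.8 and rank 15 is 30.6.
Interpolate: 29.8 + 0.6·(30.6 − 29.8) = 29.8 + 0.6·0.8 = 30.28.

30.28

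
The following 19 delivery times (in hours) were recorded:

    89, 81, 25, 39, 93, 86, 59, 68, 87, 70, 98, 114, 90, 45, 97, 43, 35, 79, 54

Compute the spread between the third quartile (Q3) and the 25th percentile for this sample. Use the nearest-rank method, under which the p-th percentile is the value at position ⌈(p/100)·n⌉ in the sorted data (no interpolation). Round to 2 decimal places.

45.00

Sorted: 25, 35, 39, 43, 45, 54, 59, 68, 70, 79, 81, 86, 87, 89, 90, 93, 97, 98, 114.
n = 19.
P25: rank ⌈25/100·19⌉ = 5 → 45.
P75: rank ⌈75/100·19⌉ = 15 → 90.
Difference: 90 − 45 = 45.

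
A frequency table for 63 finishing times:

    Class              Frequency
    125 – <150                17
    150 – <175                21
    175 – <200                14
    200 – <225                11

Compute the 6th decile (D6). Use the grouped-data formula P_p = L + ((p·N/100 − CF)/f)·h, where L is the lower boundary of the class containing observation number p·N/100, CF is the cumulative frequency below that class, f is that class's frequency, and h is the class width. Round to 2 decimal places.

N = 63; target position k = 60/100 · 63 = 37.8.
Cumulative frequencies: 17, 38, 52, 63.
Observation 37.8 falls in the class 150 – <175.
L = 150, CF = 17, f = 21, h = 25.
P60 = 150 + ((37.8 − 17)/21)·25 = 150 + 24.7619 = 174.762.

174.76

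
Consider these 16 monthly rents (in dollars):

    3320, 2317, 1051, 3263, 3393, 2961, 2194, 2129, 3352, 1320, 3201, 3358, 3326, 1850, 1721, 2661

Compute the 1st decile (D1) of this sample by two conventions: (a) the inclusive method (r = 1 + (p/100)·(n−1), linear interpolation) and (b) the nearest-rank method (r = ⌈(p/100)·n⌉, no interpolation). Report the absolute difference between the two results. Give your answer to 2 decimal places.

Sorted: 1051, 1320, 1721, 1850, 2129, 2194, 2317, 2661, 2961, 3201, 3263, 3320, 3326, 3352, 3358, 3393.
n = 16.
(a) r = 2.5; between ranks 2 (1320) and 3 (1721): 1520.5.
(b) the nearest-rank method: rank 2 → 1320.
|1520.5 − 1320| = 200.5.

200.50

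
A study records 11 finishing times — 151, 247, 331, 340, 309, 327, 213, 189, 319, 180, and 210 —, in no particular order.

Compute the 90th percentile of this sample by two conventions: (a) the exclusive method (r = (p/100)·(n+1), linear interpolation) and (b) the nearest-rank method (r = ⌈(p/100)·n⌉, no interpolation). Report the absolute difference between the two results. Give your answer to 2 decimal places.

7.20

Sorted: 151, 180, 189, 210, 213, 247, 309, 319, 327, 331, 340.
n = 11.
(a) r = 10.8; between ranks 10 (331) and 11 (340): 338.2.
(b) the nearest-rank method: rank 10 → 331.
|338.2 − 331| = 7.2.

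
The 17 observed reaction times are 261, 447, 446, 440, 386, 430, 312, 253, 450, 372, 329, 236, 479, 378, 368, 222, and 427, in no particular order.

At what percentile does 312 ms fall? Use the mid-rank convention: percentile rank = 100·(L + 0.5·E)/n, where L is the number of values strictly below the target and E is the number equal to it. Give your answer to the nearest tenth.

Sorted: 222, 236, 253, 261, 312, 329, 368, 372, 378, 386, 427, 430, 440, 446, 447, 450, 479.
Count below 312: L = 4; count equal: E = 1; n = 17.
Percentile rank = 100·(4 + 0.5·1)/17 = 100·4.5/17 = 26.47.

26.5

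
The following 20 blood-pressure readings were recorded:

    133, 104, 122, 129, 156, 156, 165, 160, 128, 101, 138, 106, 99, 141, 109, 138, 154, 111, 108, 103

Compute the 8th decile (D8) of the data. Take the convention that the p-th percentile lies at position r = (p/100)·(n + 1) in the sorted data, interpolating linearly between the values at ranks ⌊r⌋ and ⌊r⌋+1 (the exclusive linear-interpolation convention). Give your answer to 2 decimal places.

155.60

Sorted: 99, 101, 103, 104, 106, 108, 109, 111, 122, 128, 129, 133, 138, 138, 141, 154, 156, 156, 160, 165.
n = 20.
r = (80/100)·(20 + 1) = 16.8.
Rank 16 is 154 and rank 17 is 156.
Interpolate: 154 + 0.8·(156 − 154) = 154 + 0.8·2 = 155.6.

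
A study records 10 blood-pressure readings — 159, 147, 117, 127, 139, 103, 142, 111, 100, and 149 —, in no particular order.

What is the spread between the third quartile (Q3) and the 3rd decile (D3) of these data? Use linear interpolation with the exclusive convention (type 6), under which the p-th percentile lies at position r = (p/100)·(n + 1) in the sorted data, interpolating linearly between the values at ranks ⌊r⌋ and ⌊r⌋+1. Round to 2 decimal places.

Sorted: 100, 103, 111, 117, 127, 139, 142, 147, 149, 159.
n = 10.
P30: r = 3.3; ranks 3–4 are 111, 117; interpolating gives 112.8.
P75: r = 8.25; ranks 8–9 are 147, 149; interpolating gives 147.5.
Difference: 147.5 − 112.8 = 34.7.

34.70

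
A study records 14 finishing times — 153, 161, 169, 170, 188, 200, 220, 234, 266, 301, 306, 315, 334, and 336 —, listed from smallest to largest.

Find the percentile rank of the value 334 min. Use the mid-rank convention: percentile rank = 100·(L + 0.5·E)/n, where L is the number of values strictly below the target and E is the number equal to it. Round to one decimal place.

89.3

Count below 334: L = 12; count equal: E = 1; n = 14.
Percentile rank = 100·(12 + 0.5·1)/14 = 100·12.5/14 = 89.29.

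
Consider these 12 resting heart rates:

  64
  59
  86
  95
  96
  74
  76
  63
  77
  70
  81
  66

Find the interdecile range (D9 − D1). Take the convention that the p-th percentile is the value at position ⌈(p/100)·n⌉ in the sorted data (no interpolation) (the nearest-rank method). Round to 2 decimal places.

Sorted: 59, 63, 64, 66, 70, 74, 76, 77, 81, 86, 95, 96.
n = 12.
P10: rank ⌈10/100·12⌉ = 2 → 63.
P90: rank ⌈90/100·12⌉ = 11 → 95.
Difference: 95 − 63 = 32.

32.00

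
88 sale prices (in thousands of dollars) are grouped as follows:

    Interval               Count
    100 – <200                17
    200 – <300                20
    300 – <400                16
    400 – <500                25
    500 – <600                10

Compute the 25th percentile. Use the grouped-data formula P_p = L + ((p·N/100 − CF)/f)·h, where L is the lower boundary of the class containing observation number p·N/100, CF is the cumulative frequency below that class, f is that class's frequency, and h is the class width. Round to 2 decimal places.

N = 88; target position k = 25/100 · 88 = 22.
Cumulative frequencies: 17, 37, 53, 78, 88.
Observation 22 falls in the class 200 – <300.
L = 200, CF = 17, f = 20, h = 100.
P25 = 200 + ((22 − 17)/20)·100 = 200 + 25 = 225.

225.00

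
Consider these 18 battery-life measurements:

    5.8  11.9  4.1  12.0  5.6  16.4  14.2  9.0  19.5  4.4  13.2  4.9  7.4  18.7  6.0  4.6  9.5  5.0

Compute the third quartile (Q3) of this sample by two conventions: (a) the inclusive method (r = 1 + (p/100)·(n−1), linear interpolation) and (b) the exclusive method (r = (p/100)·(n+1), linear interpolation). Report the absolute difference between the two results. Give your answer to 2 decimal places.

Sorted: 4.1, 4.4, 4.6, 4.9, 5.0, 5.6, 5.8, 6.0, 7.4, 9.0, 9.5, 11.9, 12.0, 13.2, 14.2, 16.4, 18.7, 19.5.
n = 18.
(a) r = 13.75; between ranks 13 (12.0) and 14 (13.2): 12.9.
(b) r = 14.25; between ranks 14 (13.2) and 15 (14.2): 13.45.
|12.9 − 13.45| = 0.55.

0.55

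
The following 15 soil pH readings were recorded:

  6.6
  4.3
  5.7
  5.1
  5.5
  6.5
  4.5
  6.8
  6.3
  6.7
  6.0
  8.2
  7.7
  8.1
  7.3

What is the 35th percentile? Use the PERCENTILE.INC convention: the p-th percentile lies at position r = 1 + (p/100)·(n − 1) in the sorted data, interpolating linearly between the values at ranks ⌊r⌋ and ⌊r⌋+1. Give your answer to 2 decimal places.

5.97

Sorted: 4.3, 4.5, 5.1, 5.5, 5.7, 6.0, 6.3, 6.5, 6.6, 6.7, 6.8, 7.3, 7.7, 8.1, 8.2.
n = 15.
r = 1 + (35/100)·(15 − 1) = 1 + 4.9 = 5.9.
Rank 5 is 5.7 and rank 6 is 6.0.
Interpolate: 5.7 + 0.9·(6.0 − 5.7) = 5.7 + 0.9·0.3 = 5.97.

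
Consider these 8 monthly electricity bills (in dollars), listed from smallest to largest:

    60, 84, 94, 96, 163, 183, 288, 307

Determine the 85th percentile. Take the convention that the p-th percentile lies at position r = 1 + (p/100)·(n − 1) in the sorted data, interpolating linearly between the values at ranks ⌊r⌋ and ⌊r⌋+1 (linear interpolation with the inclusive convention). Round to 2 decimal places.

282.75

n = 8.
r = 1 + (85/100)·(8 − 1) = 1 + 5.95 = 6.95.
Rank 6 is 183 and rank 7 is 288.
Interpolate: 183 + 0.95·(288 − 183) = 183 + 0.95·105 = 282.75.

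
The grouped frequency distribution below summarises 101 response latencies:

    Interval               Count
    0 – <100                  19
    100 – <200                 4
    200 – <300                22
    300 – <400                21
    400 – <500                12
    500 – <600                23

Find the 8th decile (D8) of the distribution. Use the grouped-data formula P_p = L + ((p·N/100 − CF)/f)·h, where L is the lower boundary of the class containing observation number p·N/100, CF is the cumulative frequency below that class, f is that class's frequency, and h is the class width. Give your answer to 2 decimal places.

N = 101; target position k = 80/100 · 101 = 80.8.
Cumulative frequencies: 19, 23, 45, 66, 78, 101.
Observation 80.8 falls in the class 500 – <600.
L = 500, CF = 78, f = 23, h = 100.
P80 = 500 + ((80.8 − 78)/23)·100 = 500 + 12.1739 = 512.174.

512.17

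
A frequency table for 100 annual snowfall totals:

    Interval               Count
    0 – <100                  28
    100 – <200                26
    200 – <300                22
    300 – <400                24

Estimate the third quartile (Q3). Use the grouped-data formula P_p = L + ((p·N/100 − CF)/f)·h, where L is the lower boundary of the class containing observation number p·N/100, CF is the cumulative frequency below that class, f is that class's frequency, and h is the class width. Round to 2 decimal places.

295.45

N = 100; target position k = 75/100 · 100 = 75.
Cumulative frequencies: 28, 54, 76, 100.
Observation 75 falls in the class 200 – <300.
L = 200, CF = 54, f = 22, h = 100.
P75 = 200 + ((75 − 54)/22)·100 = 200 + 95.4545 = 295.455.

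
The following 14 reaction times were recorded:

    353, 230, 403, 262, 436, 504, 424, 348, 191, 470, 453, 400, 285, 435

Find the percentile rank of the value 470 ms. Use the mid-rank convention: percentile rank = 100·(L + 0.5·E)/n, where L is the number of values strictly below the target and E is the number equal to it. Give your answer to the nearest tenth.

Sorted: 191, 230, 262, 285, 348, 353, 400, 403, 424, 435, 436, 453, 470, 504.
Count below 470: L = 12; count equal: E = 1; n = 14.
Percentile rank = 100·(12 + 0.5·1)/14 = 100·12.5/14 = 89.29.

89.3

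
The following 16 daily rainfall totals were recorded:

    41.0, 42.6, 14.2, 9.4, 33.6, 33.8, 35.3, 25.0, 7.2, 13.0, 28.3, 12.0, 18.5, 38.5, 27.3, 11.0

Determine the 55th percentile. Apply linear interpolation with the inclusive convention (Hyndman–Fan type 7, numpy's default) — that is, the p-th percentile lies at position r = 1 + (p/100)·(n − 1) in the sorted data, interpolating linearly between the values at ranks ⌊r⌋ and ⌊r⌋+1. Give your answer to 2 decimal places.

27.55

Sorted: 7.2, 9.4, 11.0, 12.0, 13.0, 14.2, 18.5, 25.0, 27.3, 28.3, 33.6, 33.8, 35.3, 38.5, 41.0, 42.6.
n = 16.
r = 1 + (55/100)·(16 − 1) = 1 + 8.25 = 9.25.
Rank 9 is 27.3 and rank 10 is 28.3.
Interpolate: 27.3 + 0.25·(28.3 − 27.3) = 27.3 + 0.25·1 = 27.55.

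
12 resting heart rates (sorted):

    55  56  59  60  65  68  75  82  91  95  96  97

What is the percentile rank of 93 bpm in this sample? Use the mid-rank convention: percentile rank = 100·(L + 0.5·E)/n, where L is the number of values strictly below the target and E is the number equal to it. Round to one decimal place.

Count below 93: L = 9; count equal: E = 0; n = 12.
Percentile rank = 100·(9 + 0.5·0)/12 = 100·9/12 = 75.

75.0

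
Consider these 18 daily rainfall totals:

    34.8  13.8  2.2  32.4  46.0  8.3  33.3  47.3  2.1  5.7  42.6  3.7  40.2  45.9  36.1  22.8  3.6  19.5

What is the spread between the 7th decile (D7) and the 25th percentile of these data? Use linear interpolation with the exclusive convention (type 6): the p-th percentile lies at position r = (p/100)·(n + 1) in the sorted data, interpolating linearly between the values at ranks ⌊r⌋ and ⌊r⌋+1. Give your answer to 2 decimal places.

32.13

Sorted: 2.1, 2.2, 3.6, 3.7, 5.7, 8.3, 13.8, 19.5, 22.8, 32.4, 33.3, 34.8, 36.1, 40.2, 42.6, 45.9, 46.0, 47.3.
n = 18.
P25: r = 4.75; ranks 4–5 are 3.7, 5.7; interpolating gives 5.2.
P70: r = 13.3; ranks 13–14 are 36.1, 40.2; interpolating gives 37.33.
Difference: 37.33 − 5.2 = 32.13.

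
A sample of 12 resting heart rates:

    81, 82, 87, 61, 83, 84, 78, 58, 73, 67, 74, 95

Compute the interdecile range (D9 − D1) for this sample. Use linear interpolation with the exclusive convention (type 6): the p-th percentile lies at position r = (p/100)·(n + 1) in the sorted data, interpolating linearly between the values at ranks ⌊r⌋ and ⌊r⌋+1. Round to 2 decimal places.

Sorted: 58, 61, 67, 73, 74, 78, 81, 82, 83, 84, 87, 95.
n = 12.
P10: r = 1.3; ranks 1–2 are 58, 61; interpolating gives 58.9.
P90: r = 11.7; ranks 11–12 are 87, 95; interpolating gives 92.6.
Difference: 92.6 − 58.9 = 33.7.

33.70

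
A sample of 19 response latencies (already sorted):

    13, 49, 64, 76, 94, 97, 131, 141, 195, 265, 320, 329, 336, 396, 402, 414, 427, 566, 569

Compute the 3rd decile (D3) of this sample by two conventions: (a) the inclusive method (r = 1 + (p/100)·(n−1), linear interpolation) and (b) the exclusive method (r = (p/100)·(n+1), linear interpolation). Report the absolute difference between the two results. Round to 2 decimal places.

13.60

n = 19.
(a) r = 6.4; between ranks 6 (97) and 7 (131): 110.6.
(b) r = 6 → value at rank 6 = 97.
|110.6 − 97| = 13.6.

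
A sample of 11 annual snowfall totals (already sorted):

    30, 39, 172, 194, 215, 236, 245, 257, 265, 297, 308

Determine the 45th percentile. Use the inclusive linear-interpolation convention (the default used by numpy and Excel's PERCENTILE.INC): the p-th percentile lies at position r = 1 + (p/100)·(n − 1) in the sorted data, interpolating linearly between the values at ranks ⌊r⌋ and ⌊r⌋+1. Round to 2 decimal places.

225.50

n = 11.
r = 1 + (45/100)·(11 − 1) = 1 + 4.5 = 5.5.
Rank 5 is 215 and rank 6 is 236.
Interpolate: 215 + 0.5·(236 − 215) = 215 + 0.5·21 = 225.5.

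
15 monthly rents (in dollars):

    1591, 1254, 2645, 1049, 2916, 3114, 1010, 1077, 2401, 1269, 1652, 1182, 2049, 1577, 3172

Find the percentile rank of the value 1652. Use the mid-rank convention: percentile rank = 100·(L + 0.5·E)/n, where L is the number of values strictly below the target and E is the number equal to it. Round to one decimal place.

56.7

Sorted: 1010, 1049, 1077, 1182, 1254, 1269, 1577, 1591, 1652, 2049, 2401, 2645, 2916, 3114, 3172.
Count below 1652: L = 8; count equal: E = 1; n = 15.
Percentile rank = 100·(8 + 0.5·1)/15 = 100·8.5/15 = 56.67.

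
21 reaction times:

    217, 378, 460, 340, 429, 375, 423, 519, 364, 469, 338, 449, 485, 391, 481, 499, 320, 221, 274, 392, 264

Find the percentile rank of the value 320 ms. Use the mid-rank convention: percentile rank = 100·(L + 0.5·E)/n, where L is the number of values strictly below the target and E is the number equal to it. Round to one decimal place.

21.4

Sorted: 217, 221, 264, 274, 320, 338, 340, 364, 375, 378, 391, 392, 423, 429, 449, 460, 469, 481, 485, 499, 519.
Count below 320: L = 4; count equal: E = 1; n = 21.
Percentile rank = 100·(4 + 0.5·1)/21 = 100·4.5/21 = 21.43.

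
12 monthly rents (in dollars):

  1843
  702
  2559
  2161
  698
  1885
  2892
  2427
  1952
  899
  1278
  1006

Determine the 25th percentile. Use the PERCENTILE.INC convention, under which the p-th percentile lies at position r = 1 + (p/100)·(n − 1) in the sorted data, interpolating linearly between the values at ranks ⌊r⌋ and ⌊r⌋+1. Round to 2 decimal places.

979.25

Sorted: 698, 702, 899, 1006, 1278, 1843, 1885, 1952, 2161, 2427, 2559, 2892.
n = 12.
r = 1 + (25/100)·(12 − 1) = 1 + 2.75 = 3.75.
Rank 3 is 899 and rank 4 is 1006.
Interpolate: 899 + 0.75·(1006 − 899) = 899 + 0.75·107 = 979.25.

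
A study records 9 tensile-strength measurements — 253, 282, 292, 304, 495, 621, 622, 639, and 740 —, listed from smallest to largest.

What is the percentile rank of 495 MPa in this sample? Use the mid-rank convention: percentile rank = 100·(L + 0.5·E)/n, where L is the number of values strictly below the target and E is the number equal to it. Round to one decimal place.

50.0

Count below 495: L = 4; count equal: E = 1; n = 9.
Percentile rank = 100·(4 + 0.5·1)/9 = 100·4.5/9 = 50.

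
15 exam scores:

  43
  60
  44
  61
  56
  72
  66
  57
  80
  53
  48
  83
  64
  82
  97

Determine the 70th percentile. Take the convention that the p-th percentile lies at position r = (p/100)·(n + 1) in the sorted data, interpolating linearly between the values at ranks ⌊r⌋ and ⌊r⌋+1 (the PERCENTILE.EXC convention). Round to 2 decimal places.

Sorted: 43, 44, 48, 53, 56, 57, 60, 61, 64, 66, 72, 80, 82, 83, 97.
n = 15.
r = (70/100)·(15 + 1) = 11.2.
Rank 11 is 72 and rank 12 is 80.
Interpolate: 72 + 0.2·(80 − 72) = 72 + 0.2·8 = 73.6.

73.60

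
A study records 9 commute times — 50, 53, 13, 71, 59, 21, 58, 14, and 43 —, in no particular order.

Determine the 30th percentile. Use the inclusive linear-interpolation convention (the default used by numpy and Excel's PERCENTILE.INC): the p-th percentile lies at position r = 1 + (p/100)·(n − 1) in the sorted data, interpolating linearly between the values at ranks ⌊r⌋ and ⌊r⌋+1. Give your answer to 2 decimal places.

Sorted: 13, 14, 21, 43, 50, 53, 58, 59, 71.
n = 9.
r = 1 + (30/100)·(9 − 1) = 1 + 2.4 = 3.4.
Rank 3 is 21 and rank 4 is 43.
Interpolate: 21 + 0.4·(43 − 21) = 21 + 0.4·22 = 29.8.

29.80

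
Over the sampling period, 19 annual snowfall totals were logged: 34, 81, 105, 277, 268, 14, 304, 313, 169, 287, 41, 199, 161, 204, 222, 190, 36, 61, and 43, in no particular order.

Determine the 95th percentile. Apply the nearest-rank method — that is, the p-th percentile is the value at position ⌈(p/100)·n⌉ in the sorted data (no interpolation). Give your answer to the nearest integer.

Sorted: 14, 34, 36, 41, 43, 61, 81, 105, 161, 169, 190, 199, 204, 222, 268, 277, 287, 304, 313.
n = 19.
Position = ⌈95/100 · 19⌉ = ⌈18.05⌉ = 19.
The value at rank 19 is 313.

313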